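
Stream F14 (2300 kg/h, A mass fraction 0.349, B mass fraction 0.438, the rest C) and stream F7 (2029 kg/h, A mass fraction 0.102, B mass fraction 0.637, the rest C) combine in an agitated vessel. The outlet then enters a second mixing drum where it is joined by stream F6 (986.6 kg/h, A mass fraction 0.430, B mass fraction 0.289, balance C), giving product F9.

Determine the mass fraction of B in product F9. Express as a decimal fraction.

0.486

Overall, product flow = 5315.6 kg/h.
B in = 2300×0.438 + 2029×0.637 + 986.6×0.289 = 2585 kg/h.
B fraction in F9 = 0.486.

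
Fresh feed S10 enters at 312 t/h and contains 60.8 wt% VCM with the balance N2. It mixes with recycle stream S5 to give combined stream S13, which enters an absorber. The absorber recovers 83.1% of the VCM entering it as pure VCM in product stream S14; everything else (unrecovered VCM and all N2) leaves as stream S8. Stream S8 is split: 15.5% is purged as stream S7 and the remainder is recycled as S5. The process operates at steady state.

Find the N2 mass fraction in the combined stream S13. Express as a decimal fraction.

0.781

N2 enters only via S10 and leaves only via the purge: 312×0.392 = 0.155×(N2 in S8), and the absorber passes all N2, so N2 in S13 = N2 in S8 = 789.06 t/h.
VCM in S13: m_A = 312×0.608 + (1−0.155)·(1−0.831)·m_A, so m_A = 189.7/0.8572 = 221.3 t/h.
S13 = 221.3 + 789.06 = 1010.4 t/h.
N2 fraction in S13 = 789.06/1010.4 = 0.781.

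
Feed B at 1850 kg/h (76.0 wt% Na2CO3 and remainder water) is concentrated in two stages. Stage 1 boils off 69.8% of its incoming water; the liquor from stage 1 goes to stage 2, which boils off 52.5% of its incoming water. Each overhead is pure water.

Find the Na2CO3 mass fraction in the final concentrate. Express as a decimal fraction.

0.957

water in feed = 1850×0.240 = 444 kg/h.
After stage 1: water left = (1−0.698)×444 = 134.09; stream total = 1540.1 kg/h.
After stage 2: water left = (1−0.525)×134.09 = 63.692; final concentrate = 1469.7 kg/h.
Na2CO3 fraction = 1406/1469.7 = 0.957.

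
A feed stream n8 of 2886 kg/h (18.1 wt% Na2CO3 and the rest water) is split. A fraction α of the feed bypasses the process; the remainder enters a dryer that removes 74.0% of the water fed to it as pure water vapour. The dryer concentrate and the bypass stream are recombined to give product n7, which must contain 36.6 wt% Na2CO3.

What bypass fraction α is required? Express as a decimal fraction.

0.166

All 2886×0.181 = 522.37 kg/h of Na2CO3 reaches n7, so n7 = 522.37/0.366 = 1427.2 kg/h and vapour = 1458.8 kg/h.
The evaporator receives (1−α)·2886 of feed at 0.819 water and removes 0.740 of that water:
0.740×0.819×(1−α)×2886 = 1458.8
(1−α) = 1458.8/1749.1 = 0.8340;  α = 0.1660.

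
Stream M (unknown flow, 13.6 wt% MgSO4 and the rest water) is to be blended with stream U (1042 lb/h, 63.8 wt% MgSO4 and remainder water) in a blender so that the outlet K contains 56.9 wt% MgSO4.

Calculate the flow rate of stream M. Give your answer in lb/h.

166 lb/h

Let M be the unknown flow. Total out = 1042 + M.
MgSO4 balance: 664.8 + 0.136·M = 0.569·(1042 + M)
(0.136 − 0.569)·M = 0.569×1042 − 664.8 = -71.898
M = -71.898 / -0.433 = 166.05 lb/h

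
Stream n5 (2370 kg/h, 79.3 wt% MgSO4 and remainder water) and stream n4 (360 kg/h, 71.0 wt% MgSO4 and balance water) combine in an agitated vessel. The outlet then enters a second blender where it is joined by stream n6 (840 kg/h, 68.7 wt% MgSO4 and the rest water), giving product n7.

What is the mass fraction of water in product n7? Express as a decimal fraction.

0.240

Overall, product flow = 3570 kg/h.
water in = 2370×0.207 + 360×0.290 + 840×0.313 = 857.91 kg/h.
water fraction in n7 = 0.240.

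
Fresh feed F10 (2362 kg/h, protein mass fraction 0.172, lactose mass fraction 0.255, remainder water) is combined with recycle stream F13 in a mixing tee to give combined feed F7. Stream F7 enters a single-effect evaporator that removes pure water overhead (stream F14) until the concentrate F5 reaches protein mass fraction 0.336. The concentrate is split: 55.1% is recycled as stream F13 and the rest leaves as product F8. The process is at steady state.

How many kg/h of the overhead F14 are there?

1153 kg/h

Overall protein balance (none leaves overhead): protein in fresh feed = protein in product, i.e. 2362×0.172 = (1−0.551)·F5·0.336.
F5 = 406.26/(0.336×0.449) = 2692.9 kg/h.
Recycle F13 = 0.551×2692.9 = 1483.8 kg/h.
Combined feed F7 = 2362 + 1483.8 = 3845.8 kg/h.
Overhead F14 = F7 − F5 = 3845.8 − 2692.9 = 1152.9 kg/h.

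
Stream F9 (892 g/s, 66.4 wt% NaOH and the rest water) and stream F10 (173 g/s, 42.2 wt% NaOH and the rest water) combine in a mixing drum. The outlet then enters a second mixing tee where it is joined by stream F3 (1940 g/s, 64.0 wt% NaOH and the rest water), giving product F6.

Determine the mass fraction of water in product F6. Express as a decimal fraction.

0.365

Overall, product flow = 3005 g/s.
water in = 892×0.336 + 173×0.578 + 1940×0.360 = 1098.1 g/s.
water fraction in F6 = 0.365.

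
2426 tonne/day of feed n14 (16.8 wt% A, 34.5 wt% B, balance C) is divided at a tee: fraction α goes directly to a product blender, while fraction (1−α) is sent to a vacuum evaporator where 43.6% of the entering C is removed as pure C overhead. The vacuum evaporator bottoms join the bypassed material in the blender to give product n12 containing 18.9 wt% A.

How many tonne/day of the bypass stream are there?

All 2426×0.168 = 407.57 tonne/day of A reaches n12, so n12 = 407.57/0.189 = 2156.4 tonne/day and vapour = 269.56 tonne/day.
The evaporator receives (1−α)·2426 of feed at 0.487 C and removes 0.436 of that C:
0.436×0.487×(1−α)×2426 = 269.56
(1−α) = 269.56/515.12 = 0.5233;  α = 0.4767.
Bypass flow = 0.4767×2426 = 1156.5 tonne/day.

1156 tonne/day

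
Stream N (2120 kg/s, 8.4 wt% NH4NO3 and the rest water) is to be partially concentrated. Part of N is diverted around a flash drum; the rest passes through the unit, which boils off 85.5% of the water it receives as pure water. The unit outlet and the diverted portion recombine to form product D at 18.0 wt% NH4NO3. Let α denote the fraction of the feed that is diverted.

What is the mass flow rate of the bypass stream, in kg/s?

676.3 kg/s

All 2120×0.084 = 178.08 kg/s of NH4NO3 reaches D, so D = 178.08/0.180 = 989.33 kg/s and vapour = 1130.7 kg/s.
The evaporator receives (1−α)·2120 of feed at 0.916 water and removes 0.855 of that water:
0.855×0.916×(1−α)×2120 = 1130.7
(1−α) = 1130.7/1660.3 = 0.6810;  α = 0.3190.
Bypass flow = 0.3190×2120 = 676.31 kg/s.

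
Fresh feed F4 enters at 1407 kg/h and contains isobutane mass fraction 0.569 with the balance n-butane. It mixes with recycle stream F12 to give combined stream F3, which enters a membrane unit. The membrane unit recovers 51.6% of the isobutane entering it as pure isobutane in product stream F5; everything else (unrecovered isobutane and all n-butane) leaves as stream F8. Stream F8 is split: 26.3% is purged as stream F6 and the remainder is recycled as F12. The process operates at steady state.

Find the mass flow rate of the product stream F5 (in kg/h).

isobutane in F3: m_A = 1407×0.569 + (1−0.263)·(1−0.516)·m_A, so m_A = 800.58/0.6433 = 1244.5 kg/h.
Product F5 = 0.516×1244.5 = 642.17 kg/h.

642.2 kg/h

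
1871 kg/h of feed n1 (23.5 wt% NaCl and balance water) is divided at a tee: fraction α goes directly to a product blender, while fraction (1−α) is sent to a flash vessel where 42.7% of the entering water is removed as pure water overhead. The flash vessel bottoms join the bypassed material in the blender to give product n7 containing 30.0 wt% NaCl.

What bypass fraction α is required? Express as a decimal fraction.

0.337

All 1871×0.235 = 439.69 kg/h of NaCl reaches n7, so n7 = 439.69/0.300 = 1465.6 kg/h and vapour = 405.38 kg/h.
The evaporator receives (1−α)·1871 of feed at 0.765 water and removes 0.427 of that water:
0.427×0.765×(1−α)×1871 = 405.38
(1−α) = 405.38/611.17 = 0.6633;  α = 0.3367.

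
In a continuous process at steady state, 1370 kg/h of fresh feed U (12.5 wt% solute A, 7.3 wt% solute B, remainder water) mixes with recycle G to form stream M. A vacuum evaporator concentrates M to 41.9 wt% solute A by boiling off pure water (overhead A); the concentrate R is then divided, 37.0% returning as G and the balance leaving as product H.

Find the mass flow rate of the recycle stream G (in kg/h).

240 kg/h

Overall solute A balance (none leaves overhead): solute A in fresh feed = solute A in product, i.e. 1370×0.125 = (1−0.370)·R·0.419.
R = 171.25/(0.419×0.630) = 648.75 kg/h.
Recycle G = 0.370×648.75 = 240.04 kg/h.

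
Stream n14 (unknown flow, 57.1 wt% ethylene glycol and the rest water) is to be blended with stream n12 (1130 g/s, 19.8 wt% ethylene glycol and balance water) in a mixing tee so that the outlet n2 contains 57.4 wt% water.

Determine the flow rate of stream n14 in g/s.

1777 g/s

Let n14 be the unknown flow. Total out = 1130 + n14.
water balance: 906.26 + 0.429·n14 = 0.574·(1130 + n14)
(0.429 − 0.574)·n14 = 0.574×1130 − 906.26 = -257.64
n14 = -257.64 / -0.145 = 1776.8 g/s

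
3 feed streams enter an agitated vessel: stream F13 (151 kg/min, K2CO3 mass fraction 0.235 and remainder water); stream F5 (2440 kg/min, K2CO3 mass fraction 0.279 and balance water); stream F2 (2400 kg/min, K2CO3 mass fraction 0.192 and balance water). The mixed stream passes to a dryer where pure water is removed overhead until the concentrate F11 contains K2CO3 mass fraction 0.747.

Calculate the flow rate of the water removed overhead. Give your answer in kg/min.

K2CO3 entering = 151×0.235 + 2440×0.279 + 2400×0.192 = 1177 kg/min.
All K2CO3 reports to F11, so F11 = 1177/0.747 = 1575.7 kg/min.
Total feed = 4991 kg/min; overhead = 4991 − 1575.7 = 3415.3 kg/min.

3415 kg/min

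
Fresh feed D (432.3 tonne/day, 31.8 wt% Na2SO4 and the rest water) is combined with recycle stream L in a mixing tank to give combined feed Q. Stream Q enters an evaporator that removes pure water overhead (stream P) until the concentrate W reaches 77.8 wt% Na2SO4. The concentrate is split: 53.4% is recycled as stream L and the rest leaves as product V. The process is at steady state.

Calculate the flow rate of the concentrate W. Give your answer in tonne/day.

379.2 tonne/day

Overall Na2SO4 balance (none leaves overhead): Na2SO4 in fresh feed = Na2SO4 in product, i.e. 432.3×0.318 = (1−0.534)·W·0.778.
W = 137.47/(0.778×0.466) = 379.18 tonne/day.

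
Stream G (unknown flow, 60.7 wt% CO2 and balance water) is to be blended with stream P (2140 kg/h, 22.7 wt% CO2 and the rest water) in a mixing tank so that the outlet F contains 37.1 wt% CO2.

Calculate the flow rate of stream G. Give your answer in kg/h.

Let G be the unknown flow. Total out = 2140 + G.
CO2 balance: 485.78 + 0.607·G = 0.371·(2140 + G)
(0.607 − 0.371)·G = 0.371×2140 − 485.78 = 308.16
G = 308.16 / 0.236 = 1305.8 kg/h

1306 kg/h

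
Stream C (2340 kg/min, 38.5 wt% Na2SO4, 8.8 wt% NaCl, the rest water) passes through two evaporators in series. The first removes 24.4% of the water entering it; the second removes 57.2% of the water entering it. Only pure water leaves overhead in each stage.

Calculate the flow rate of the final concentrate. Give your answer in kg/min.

water in feed = 2340×0.527 = 1233.2 kg/min.
After stage 1: water left = (1−0.244)×1233.2 = 932.28; stream total = 2039.1 kg/min.
After stage 2: water left = (1−0.572)×932.28 = 399.02; final concentrate = 1505.8 kg/min.

1506 kg/min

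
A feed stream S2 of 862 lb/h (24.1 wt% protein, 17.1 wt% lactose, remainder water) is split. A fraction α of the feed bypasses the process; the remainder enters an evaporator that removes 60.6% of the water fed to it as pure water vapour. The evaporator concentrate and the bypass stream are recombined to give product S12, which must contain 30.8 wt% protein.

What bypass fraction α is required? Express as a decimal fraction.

All 862×0.241 = 207.74 lb/h of protein reaches S12, so S12 = 207.74/0.308 = 674.49 lb/h and vapour = 187.51 lb/h.
The evaporator receives (1−α)·862 of feed at 0.588 water and removes 0.606 of that water:
0.606×0.588×(1−α)×862 = 187.51
(1−α) = 187.51/307.15 = 0.6105;  α = 0.3895.

0.390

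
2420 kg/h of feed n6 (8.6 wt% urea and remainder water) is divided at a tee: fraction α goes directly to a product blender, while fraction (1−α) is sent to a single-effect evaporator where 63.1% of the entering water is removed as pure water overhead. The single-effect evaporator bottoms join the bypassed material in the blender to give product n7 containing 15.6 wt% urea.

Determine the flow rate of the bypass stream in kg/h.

All 2420×0.086 = 208.12 kg/h of urea reaches n7, so n7 = 208.12/0.156 = 1334.1 kg/h and vapour = 1085.9 kg/h.
The evaporator receives (1−α)·2420 of feed at 0.914 water and removes 0.631 of that water:
0.631×0.914×(1−α)×2420 = 1085.9
(1−α) = 1085.9/1395.7 = 0.7780;  α = 0.2220.
Bypass flow = 0.2220×2420 = 537.16 kg/h.

537.2 kg/h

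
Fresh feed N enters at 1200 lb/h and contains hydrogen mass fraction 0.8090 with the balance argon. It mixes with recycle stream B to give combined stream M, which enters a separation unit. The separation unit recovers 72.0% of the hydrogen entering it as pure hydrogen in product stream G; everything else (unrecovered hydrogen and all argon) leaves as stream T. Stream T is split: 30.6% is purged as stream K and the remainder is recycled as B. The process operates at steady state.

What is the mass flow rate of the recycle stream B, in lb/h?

754 lb/h

argon enters only via N and leaves only via the purge: 1200×0.191 = 0.306×(argon in T), and the separation unit passes all argon, so argon in M = argon in T = 749.02 lb/h.
hydrogen in M: m_A = 1200×0.809 + (1−0.306)·(1−0.720)·m_A, so m_A = 970.8/0.8057 = 1204.9 lb/h.
T = (1−0.720)×1204.9 + 749.02 = 1086.4 lb/h.
Recycle B = (1−0.306)×1086.4 = 753.96 lb/h.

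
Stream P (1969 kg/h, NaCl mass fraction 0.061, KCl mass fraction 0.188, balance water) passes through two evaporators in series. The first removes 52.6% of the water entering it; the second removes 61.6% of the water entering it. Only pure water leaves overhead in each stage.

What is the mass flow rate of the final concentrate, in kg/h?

759.4 kg/h

water in feed = 1969×0.751 = 1478.7 kg/h.
After stage 1: water left = (1−0.526)×1478.7 = 700.91; stream total = 1191.2 kg/h.
After stage 2: water left = (1−0.616)×700.91 = 269.15; final concentrate = 759.43 kg/h.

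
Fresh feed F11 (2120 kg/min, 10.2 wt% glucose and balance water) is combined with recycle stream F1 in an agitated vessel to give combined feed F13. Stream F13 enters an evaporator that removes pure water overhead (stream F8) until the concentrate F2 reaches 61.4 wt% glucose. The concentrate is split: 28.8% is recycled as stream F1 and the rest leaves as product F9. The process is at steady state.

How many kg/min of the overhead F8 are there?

1768 kg/min

Overall glucose balance (none leaves overhead): glucose in fresh feed = glucose in product, i.e. 2120×0.102 = (1−0.288)·F2·0.614.
F2 = 216.24/(0.614×0.712) = 494.64 kg/min.
Recycle F1 = 0.288×494.64 = 142.46 kg/min.
Combined feed F13 = 2120 + 142.46 = 2262.5 kg/min.
Overhead F8 = F13 − F2 = 2262.5 − 494.64 = 1767.8 kg/min.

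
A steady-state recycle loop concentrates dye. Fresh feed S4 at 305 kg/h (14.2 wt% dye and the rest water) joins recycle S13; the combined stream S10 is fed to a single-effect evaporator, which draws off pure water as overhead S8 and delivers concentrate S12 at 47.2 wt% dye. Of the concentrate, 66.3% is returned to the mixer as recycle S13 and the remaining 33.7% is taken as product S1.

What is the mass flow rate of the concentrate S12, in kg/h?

272.3 kg/h

Overall dye balance (none leaves overhead): dye in fresh feed = dye in product, i.e. 305×0.142 = (1−0.663)·S12·0.472.
S12 = 43.31/(0.472×0.337) = 272.28 kg/h.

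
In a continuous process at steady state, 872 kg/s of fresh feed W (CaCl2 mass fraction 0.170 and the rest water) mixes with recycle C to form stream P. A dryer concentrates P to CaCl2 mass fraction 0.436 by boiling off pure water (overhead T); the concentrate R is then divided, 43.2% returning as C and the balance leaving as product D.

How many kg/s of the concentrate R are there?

598.6 kg/s

Overall CaCl2 balance (none leaves overhead): CaCl2 in fresh feed = CaCl2 in product, i.e. 872×0.170 = (1−0.432)·R·0.436.
R = 148.24/(0.436×0.568) = 598.59 kg/s.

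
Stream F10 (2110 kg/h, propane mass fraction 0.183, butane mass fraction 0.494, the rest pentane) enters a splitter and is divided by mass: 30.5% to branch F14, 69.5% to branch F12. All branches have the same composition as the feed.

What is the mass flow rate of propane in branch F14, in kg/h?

Branch F14 total = 0.305×2110 = 643.55 kg/h.
propane in F14 = 0.183×643.55 = 117.77 kg/h.

117.8 kg/h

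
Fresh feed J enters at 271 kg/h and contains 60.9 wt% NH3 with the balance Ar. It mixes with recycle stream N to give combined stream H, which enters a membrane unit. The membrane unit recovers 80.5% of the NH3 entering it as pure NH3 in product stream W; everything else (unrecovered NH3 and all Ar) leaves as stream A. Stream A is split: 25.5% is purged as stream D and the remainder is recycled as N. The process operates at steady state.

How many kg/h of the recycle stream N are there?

Ar enters only via J and leaves only via the purge: 271×0.391 = 0.255×(Ar in A), and the membrane unit passes all Ar, so Ar in H = Ar in A = 415.53 kg/h.
NH3 in H: m_A = 271×0.609 + (1−0.255)·(1−0.805)·m_A, so m_A = 165.04/0.8547 = 193.09 kg/h.
A = (1−0.805)×193.09 + 415.53 = 453.19 kg/h.
Recycle N = (1−0.255)×453.19 = 337.62 kg/h.

337.6 kg/h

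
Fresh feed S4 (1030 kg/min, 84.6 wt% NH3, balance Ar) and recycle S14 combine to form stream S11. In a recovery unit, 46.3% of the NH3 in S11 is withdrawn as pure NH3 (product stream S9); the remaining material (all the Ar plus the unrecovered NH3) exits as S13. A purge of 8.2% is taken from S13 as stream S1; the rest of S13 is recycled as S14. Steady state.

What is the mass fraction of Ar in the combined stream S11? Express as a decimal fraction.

Ar enters only via S4 and leaves only via the purge: 1030×0.154 = 0.082×(Ar in S13), and the recovery unit passes all Ar, so Ar in S11 = Ar in S13 = 1934.4 kg/min.
NH3 in S11: m_A = 1030×0.846 + (1−0.082)·(1−0.463)·m_A, so m_A = 871.38/0.5070 = 1718.6 kg/min.
S11 = 1718.6 + 1934.4 = 3653 kg/min.
Ar fraction in S11 = 1934.4/3653 = 0.5295.

0.5295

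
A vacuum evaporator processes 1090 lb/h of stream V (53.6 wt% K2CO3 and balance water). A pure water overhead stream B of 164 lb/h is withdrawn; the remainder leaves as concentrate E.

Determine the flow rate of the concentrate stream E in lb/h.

926 lb/h

Concentrate = 1090 − 164 = 926 lb/h.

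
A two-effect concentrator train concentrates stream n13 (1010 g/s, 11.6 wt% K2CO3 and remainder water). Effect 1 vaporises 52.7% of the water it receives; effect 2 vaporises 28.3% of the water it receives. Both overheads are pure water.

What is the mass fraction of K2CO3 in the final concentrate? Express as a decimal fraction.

0.2790

water in feed = 1010×0.884 = 892.84 g/s.
After stage 1: water left = (1−0.527)×892.84 = 422.31; stream total = 539.47 g/s.
After stage 2: water left = (1−0.283)×422.31 = 302.8; final concentrate = 419.96 g/s.
K2CO3 fraction = 117.16/419.96 = 0.2790.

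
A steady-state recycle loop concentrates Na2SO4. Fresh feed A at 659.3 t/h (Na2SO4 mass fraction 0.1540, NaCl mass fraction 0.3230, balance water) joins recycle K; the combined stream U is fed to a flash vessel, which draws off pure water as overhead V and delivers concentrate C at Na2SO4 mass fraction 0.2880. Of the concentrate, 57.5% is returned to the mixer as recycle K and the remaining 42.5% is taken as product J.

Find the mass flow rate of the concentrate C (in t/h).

Overall Na2SO4 balance (none leaves overhead): Na2SO4 in fresh feed = Na2SO4 in product, i.e. 659.3×0.154 = (1−0.575)·C·0.288.
C = 101.53/(0.288×0.425) = 829.51 t/h.

829.5 t/h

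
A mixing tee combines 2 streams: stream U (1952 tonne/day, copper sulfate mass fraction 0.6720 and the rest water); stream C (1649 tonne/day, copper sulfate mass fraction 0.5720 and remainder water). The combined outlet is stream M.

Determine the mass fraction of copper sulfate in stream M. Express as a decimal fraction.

0.6262

Total flow out = 1952 + 1649 = 3601 tonne/day.
copper sulfate in = 1952×0.672 + 1649×0.572 = 2255 tonne/day.
copper sulfate mass fraction in M = 2255/3601 = 0.6262.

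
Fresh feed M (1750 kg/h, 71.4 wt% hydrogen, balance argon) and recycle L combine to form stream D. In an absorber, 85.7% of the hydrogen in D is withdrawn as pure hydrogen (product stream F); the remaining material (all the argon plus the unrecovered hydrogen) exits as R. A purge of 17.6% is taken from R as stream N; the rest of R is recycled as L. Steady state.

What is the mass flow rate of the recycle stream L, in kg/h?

argon enters only via M and leaves only via the purge: 1750×0.286 = 0.176×(argon in R), and the absorber passes all argon, so argon in D = argon in R = 2843.8 kg/h.
hydrogen in D: m_A = 1750×0.714 + (1−0.176)·(1−0.857)·m_A, so m_A = 1249.5/0.8822 = 1416.4 kg/h.
R = (1−0.857)×1416.4 + 2843.8 = 3046.3 kg/h.
Recycle L = (1−0.176)×3046.3 = 2510.1 kg/h.

2510 kg/h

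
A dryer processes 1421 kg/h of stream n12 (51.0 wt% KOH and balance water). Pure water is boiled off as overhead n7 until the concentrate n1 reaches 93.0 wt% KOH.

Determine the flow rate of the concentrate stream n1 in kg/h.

779.3 kg/h

KOH is conserved: 1421×0.510 = 724.71 kg/h all reports to the concentrate.
Concentrate = 724.71/(target fraction) = 779.26 kg/h.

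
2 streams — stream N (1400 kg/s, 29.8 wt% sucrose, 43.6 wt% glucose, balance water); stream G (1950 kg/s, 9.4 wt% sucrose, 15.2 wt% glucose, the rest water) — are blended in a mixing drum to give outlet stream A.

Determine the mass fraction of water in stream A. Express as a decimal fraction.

0.550

Total flow out = 1400 + 1950 = 3350 kg/s.
water in = 1400×0.266 + 1950×0.754 = 1842.7 kg/s.
water mass fraction in A = 1842.7/3350 = 0.550.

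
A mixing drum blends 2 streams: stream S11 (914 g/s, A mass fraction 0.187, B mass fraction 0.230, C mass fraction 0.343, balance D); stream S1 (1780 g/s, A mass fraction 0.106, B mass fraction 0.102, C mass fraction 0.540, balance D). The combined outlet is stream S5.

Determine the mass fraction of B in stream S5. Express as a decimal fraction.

0.145

Total flow out = 914 + 1780 = 2694 g/s.
B in = 914×0.230 + 1780×0.102 = 391.78 g/s.
B mass fraction in S5 = 391.78/2694 = 0.145.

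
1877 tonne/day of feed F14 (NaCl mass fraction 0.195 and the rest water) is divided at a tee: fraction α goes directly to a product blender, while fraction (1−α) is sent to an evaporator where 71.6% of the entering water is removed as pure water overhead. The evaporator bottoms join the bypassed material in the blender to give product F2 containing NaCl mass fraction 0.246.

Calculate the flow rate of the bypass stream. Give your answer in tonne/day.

All 1877×0.195 = 366.01 tonne/day of NaCl reaches F2, so F2 = 366.01/0.246 = 1487.9 tonne/day and vapour = 389.13 tonne/day.
The evaporator receives (1−α)·1877 of feed at 0.805 water and removes 0.716 of that water:
0.716×0.805×(1−α)×1877 = 389.13
(1−α) = 389.13/1081.9 = 0.3597;  α = 0.6403.
Bypass flow = 0.6403×1877 = 1201.9 tonne/day.

1202 tonne/day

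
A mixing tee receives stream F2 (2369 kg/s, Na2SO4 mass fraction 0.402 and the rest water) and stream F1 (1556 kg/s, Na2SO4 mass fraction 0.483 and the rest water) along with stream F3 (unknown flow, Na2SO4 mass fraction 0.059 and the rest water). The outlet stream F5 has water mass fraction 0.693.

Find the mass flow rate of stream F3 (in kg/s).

2012 kg/s

Let F3 be the unknown flow. Total out = 3925 + F3.
water balance: 2221.1 + 0.941·F3 = 0.693·(3925 + F3)
(0.941 − 0.693)·F3 = 0.693×3925 − 2221.1 = 498.91
F3 = 498.91 / 0.248 = 2011.7 kg/s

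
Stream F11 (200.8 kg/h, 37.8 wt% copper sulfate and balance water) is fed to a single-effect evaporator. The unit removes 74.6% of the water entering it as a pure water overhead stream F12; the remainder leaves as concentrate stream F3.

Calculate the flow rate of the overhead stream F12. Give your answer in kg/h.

water entering = 200.8×0.622 = 124.9 kg/h; overhead removed = 0.746×124.9 = 93.174 kg/h.

93.17 kg/h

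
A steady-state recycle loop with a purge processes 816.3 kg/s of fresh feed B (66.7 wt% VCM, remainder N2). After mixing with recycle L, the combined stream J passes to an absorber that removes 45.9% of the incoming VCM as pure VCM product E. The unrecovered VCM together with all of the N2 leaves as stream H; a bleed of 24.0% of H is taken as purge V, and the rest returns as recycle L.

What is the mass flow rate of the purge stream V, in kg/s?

391.9 kg/s

N2 enters only via B and leaves only via the purge: 816.3×0.333 = 0.240×(N2 in H), and the absorber passes all N2, so N2 in J = N2 in H = 1132.6 kg/s.
VCM in J: m_A = 816.3×0.667 + (1−0.240)·(1−0.459)·m_A, so m_A = 544.47/0.5888 = 924.65 kg/s.
H = (1−0.459)×924.65 + 1132.6 = 1632.9 kg/s.
Purge V = 0.240×1632.9 = 391.88 kg/s.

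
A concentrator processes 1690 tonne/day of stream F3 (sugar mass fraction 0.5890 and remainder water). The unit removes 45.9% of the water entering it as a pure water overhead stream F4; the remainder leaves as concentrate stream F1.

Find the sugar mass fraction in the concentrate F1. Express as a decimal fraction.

0.7259

sugar is not removed: 1690×0.589 = 995.41 tonne/day of sugar enters F1.
water entering = 1690×0.411 = 694.59 tonne/day; overhead removed = 0.459×694.59 = 318.82 tonne/day.
Concentrate = 1690 − 318.82 = 1371.2 tonne/day.
Mass fraction = 995.41/1371.2 = 0.7259.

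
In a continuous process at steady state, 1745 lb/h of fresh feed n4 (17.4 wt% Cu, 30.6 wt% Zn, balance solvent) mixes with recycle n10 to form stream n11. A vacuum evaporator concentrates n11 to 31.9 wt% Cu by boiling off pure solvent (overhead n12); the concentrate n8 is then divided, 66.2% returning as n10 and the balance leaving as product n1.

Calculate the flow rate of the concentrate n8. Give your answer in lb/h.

2816 lb/h

Overall Cu balance (none leaves overhead): Cu in fresh feed = Cu in product, i.e. 1745×0.174 = (1−0.662)·n8·0.319.
n8 = 303.63/(0.319×0.338) = 2816 lb/h.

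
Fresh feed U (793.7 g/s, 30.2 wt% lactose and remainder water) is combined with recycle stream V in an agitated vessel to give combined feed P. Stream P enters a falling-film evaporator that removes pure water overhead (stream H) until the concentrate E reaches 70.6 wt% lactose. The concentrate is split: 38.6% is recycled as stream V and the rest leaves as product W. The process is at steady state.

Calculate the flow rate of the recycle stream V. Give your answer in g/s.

213.4 g/s

Overall lactose balance (none leaves overhead): lactose in fresh feed = lactose in product, i.e. 793.7×0.302 = (1−0.386)·E·0.706.
E = 239.7/(0.706×0.614) = 552.96 g/s.
Recycle V = 0.386×552.96 = 213.44 g/s.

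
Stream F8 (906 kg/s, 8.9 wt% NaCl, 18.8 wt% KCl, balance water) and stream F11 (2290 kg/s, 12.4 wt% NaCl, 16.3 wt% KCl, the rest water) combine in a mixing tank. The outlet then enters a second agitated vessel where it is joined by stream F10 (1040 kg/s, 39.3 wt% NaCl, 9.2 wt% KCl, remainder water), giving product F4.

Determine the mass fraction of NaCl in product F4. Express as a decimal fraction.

Overall, product flow = 4236 kg/s.
NaCl in = 906×0.089 + 2290×0.124 + 1040×0.393 = 773.31 kg/s.
NaCl fraction in F4 = 0.183.

0.183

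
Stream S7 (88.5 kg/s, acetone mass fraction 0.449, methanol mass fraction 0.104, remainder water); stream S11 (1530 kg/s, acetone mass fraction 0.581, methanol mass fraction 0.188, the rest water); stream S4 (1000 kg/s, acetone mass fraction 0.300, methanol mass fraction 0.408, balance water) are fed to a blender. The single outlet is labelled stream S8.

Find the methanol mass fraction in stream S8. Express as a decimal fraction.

0.269

Total flow out = 88.5 + 1530 + 1000 = 2618.5 kg/s.
methanol in = 88.5×0.104 + 1530×0.188 + 1000×0.408 = 704.84 kg/s.
methanol mass fraction in S8 = 704.84/2618.5 = 0.269.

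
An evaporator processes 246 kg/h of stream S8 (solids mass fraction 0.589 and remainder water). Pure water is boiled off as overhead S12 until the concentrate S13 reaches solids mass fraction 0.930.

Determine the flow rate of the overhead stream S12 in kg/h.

90.2 kg/h

solids is conserved: 246×0.589 = 144.89 kg/h all reports to the concentrate.
Concentrate = 144.89/(target fraction) = 155.8 kg/h.
Overhead = 246 − 155.8 = 90.2 kg/h.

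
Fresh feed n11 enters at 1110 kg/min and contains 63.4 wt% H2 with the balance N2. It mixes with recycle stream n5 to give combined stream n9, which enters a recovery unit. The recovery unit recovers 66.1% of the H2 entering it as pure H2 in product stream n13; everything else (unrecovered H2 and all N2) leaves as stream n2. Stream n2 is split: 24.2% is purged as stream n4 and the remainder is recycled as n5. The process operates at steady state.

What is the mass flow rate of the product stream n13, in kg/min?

H2 in n9: m_A = 1110×0.634 + (1−0.242)·(1−0.661)·m_A, so m_A = 703.74/0.7430 = 947.11 kg/min.
Product n13 = 0.661×947.11 = 626.04 kg/min.

626 kg/min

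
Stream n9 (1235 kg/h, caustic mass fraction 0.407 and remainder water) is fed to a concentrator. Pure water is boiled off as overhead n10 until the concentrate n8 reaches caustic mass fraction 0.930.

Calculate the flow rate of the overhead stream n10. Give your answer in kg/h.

694.5 kg/h

caustic is conserved: 1235×0.407 = 502.64 kg/h all reports to the concentrate.
Concentrate = 502.64/(target fraction) = 540.48 kg/h.
Overhead = 1235 − 540.48 = 694.52 kg/h.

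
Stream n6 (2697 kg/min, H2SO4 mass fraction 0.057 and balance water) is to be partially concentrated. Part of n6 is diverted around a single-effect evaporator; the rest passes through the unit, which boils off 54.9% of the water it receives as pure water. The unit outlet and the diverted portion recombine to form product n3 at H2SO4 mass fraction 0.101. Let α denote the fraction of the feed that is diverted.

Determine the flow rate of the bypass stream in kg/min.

427.5 kg/min

All 2697×0.057 = 153.73 kg/min of H2SO4 reaches n3, so n3 = 153.73/0.101 = 1522.1 kg/min and vapour = 1174.9 kg/min.
The evaporator receives (1−α)·2697 of feed at 0.943 water and removes 0.549 of that water:
0.549×0.943×(1−α)×2697 = 1174.9
(1−α) = 1174.9/1396.3 = 0.8415;  α = 0.1585.
Bypass flow = 0.1585×2697 = 427.51 kg/min.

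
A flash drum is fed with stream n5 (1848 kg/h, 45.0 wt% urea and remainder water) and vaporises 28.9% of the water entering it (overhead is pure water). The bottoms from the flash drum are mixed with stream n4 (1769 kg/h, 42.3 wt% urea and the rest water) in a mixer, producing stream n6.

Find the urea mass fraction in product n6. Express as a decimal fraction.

0.475

Vapour removed = 0.289×0.550×1848 = 293.74 kg/h; concentrate = 1554.3 kg/h.
urea reaching the mixer = 831.6 (from concentrate) + 1769×0.423 = 1579.9 kg/h.
Product flow = 1554.3 + 1769 = 3323.3 kg/h; urea fraction = 0.475.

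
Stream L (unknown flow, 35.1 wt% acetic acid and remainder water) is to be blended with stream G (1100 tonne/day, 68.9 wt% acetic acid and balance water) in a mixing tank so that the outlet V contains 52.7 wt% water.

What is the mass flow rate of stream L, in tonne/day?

1948 tonne/day

Let L be the unknown flow. Total out = 1100 + L.
water balance: 342.1 + 0.649·L = 0.527·(1100 + L)
(0.649 − 0.527)·L = 0.527×1100 − 342.1 = 237.6
L = 237.6 / 0.122 = 1947.5 tonne/day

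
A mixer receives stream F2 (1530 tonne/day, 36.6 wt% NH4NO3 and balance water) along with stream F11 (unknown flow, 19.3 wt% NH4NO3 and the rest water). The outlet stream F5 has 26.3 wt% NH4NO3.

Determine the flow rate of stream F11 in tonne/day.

Let F11 be the unknown flow. Total out = 1530 + F11.
NH4NO3 balance: 559.98 + 0.193·F11 = 0.263·(1530 + F11)
(0.193 − 0.263)·F11 = 0.263×1530 − 559.98 = -157.59
F11 = -157.59 / -0.070 = 2251.3 tonne/day

2251 tonne/day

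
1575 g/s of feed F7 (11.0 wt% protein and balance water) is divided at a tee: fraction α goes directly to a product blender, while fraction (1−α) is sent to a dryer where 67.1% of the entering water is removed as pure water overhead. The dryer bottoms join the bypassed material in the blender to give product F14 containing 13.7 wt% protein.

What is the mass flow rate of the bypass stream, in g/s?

All 1575×0.110 = 173.25 g/s of protein reaches F14, so F14 = 173.25/0.137 = 1264.6 g/s and vapour = 310.4 g/s.
The evaporator receives (1−α)·1575 of feed at 0.890 water and removes 0.671 of that water:
0.671×0.890×(1−α)×1575 = 310.4
(1−α) = 310.4/940.57 = 0.3300;  α = 0.6700.
Bypass flow = 0.6700×1575 = 1055.2 g/s.

1055 g/s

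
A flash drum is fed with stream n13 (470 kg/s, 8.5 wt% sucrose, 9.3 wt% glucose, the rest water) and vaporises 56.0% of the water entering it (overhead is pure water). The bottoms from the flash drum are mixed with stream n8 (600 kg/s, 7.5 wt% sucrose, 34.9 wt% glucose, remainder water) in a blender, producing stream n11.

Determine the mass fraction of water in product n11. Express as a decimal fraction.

0.6040

Vapour removed = 0.560×0.822×470 = 216.35 kg/s; concentrate = 253.65 kg/s.
water reaching the mixer = 169.99 (from concentrate) + 600×0.576 = 515.59 kg/s.
Product flow = 253.65 + 600 = 853.65 kg/s; water fraction = 0.6040.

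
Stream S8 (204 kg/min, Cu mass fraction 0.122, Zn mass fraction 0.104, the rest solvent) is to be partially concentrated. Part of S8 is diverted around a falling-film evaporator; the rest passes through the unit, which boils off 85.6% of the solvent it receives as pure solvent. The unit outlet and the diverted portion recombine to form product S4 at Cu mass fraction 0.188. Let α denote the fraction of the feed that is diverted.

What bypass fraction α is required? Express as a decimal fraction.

All 204×0.122 = 24.888 kg/min of Cu reaches S4, so S4 = 24.888/0.188 = 132.38 kg/min and vapour = 71.617 kg/min.
The evaporator receives (1−α)·204 of feed at 0.774 solvent and removes 0.856 of that solvent:
0.856×0.774×(1−α)×204 = 71.617
(1−α) = 71.617/135.16 = 0.5299;  α = 0.4701.

0.470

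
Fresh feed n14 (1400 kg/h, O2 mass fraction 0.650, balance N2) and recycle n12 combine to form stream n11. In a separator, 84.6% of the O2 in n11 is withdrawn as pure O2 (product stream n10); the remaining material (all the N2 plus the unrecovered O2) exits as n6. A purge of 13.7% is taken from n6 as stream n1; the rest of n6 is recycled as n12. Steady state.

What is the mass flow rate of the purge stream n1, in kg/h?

512.1 kg/h

N2 enters only via n14 and leaves only via the purge: 1400×0.350 = 0.137×(N2 in n6), and the separator passes all N2, so N2 in n11 = N2 in n6 = 3576.6 kg/h.
O2 in n11: m_A = 1400×0.650 + (1−0.137)·(1−0.846)·m_A, so m_A = 910/0.8671 = 1049.5 kg/h.
n6 = (1−0.846)×1049.5 + 3576.6 = 3738.3 kg/h.
Purge n1 = 0.137×3738.3 = 512.14 kg/h.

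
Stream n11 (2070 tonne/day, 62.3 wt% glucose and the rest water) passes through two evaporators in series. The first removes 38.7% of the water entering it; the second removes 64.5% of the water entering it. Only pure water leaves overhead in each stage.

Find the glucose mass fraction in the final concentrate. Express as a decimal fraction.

water in feed = 2070×0.377 = 780.39 tonne/day.
After stage 1: water left = (1−0.387)×780.39 = 478.38; stream total = 1768 tonne/day.
After stage 2: water left = (1−0.645)×478.38 = 169.82; final concentrate = 1459.4 tonne/day.
glucose fraction = 1289.6/1459.4 = 0.884.

0.884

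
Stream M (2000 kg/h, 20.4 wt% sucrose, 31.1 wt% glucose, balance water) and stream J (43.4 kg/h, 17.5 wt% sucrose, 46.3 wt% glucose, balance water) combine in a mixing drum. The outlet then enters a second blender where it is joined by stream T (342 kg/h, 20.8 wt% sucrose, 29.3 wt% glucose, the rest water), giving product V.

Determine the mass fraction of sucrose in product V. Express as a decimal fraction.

Overall, product flow = 2385.4 kg/h.
sucrose in = 2000×0.204 + 43.4×0.175 + 342×0.208 = 486.73 kg/h.
sucrose fraction in V = 0.204.

0.204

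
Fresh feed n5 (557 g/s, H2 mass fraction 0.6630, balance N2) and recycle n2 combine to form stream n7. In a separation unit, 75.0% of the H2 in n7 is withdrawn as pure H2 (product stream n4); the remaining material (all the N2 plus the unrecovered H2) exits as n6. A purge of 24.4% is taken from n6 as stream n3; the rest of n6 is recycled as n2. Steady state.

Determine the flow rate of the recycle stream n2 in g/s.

667.7 g/s

N2 enters only via n5 and leaves only via the purge: 557×0.337 = 0.244×(N2 in n6), and the separation unit passes all N2, so N2 in n7 = N2 in n6 = 769.3 g/s.
H2 in n7: m_A = 557×0.663 + (1−0.244)·(1−0.750)·m_A, so m_A = 369.29/0.8110 = 455.35 g/s.
n6 = (1−0.750)×455.35 + 769.3 = 883.14 g/s.
Recycle n2 = (1−0.244)×883.14 = 667.65 g/s.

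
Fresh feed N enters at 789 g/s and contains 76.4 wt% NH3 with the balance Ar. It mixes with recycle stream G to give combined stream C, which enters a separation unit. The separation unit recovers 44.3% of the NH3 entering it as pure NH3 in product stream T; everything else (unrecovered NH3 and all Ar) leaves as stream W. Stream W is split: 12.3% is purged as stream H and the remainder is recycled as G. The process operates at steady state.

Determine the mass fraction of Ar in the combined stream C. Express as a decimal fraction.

0.5623

Ar enters only via N and leaves only via the purge: 789×0.236 = 0.123×(Ar in W), and the separation unit passes all Ar, so Ar in C = Ar in W = 1513.9 g/s.
NH3 in C: m_A = 789×0.764 + (1−0.123)·(1−0.443)·m_A, so m_A = 602.8/0.5115 = 1178.5 g/s.
C = 1178.5 + 1513.9 = 2692.3 g/s.
Ar fraction in C = 1513.9/2692.3 = 0.5623.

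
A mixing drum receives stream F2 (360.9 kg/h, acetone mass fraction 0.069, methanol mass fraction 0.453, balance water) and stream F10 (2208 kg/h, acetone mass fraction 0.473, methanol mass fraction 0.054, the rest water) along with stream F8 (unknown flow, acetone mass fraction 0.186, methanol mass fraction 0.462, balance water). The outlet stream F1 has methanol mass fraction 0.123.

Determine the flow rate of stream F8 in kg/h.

Let F8 be the unknown flow. Total out = 2568.9 + F8.
methanol balance: 282.72 + 0.462·F8 = 0.123·(2568.9 + F8)
(0.462 − 0.123)·F8 = 0.123×2568.9 − 282.72 = 33.255
F8 = 33.255 / 0.339 = 98.097 kg/h

98.1 kg/h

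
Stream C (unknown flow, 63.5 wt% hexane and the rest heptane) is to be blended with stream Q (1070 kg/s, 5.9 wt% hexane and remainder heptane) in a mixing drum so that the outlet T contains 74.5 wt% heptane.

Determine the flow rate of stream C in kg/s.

Let C be the unknown flow. Total out = 1070 + C.
heptane balance: 1006.9 + 0.365·C = 0.745·(1070 + C)
(0.365 − 0.745)·C = 0.745×1070 − 1006.9 = -209.72
C = -209.72 / -0.380 = 551.89 kg/s

551.9 kg/s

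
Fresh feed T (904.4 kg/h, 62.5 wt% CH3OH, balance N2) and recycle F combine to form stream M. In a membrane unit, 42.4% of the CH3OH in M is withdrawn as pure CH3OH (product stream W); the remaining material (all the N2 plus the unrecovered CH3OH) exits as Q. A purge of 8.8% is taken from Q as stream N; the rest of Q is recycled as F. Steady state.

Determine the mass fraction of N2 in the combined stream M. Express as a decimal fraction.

N2 enters only via T and leaves only via the purge: 904.4×0.375 = 0.088×(N2 in Q), and the membrane unit passes all N2, so N2 in M = N2 in Q = 3854 kg/h.
CH3OH in M: m_A = 904.4×0.625 + (1−0.088)·(1−0.424)·m_A, so m_A = 565.25/0.4747 = 1190.8 kg/h.
M = 1190.8 + 3854 = 5044.8 kg/h.
N2 fraction in M = 3854/5044.8 = 0.764.

0.764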